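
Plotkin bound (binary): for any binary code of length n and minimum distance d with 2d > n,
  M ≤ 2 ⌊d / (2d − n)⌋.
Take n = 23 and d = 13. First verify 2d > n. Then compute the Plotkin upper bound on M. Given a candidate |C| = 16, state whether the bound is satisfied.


Plotkin bound M ≤ 8; given |C| = 16 > bound (violated).

Check applicability: 2d = 26, n = 23.
2d − n = 3 > 0, so Plotkin applies.
Compute d/(2d−n) = 13/3 ≈ 4.3333.
⌊d/(2d−n)⌋ = 4.
Plotkin bound: M ≤ 2·4 = 8.
Given |C| = 16, check: VIOLATED.
This |C| is above the Plotkin bound, so no binary code with n = 23, d = 13 and 16 codewords exists.


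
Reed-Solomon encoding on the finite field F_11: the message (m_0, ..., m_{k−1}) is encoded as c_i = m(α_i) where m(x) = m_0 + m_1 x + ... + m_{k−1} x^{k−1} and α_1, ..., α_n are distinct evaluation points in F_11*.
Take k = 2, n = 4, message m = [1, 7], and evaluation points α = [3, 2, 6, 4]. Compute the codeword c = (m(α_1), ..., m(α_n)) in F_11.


c = [0, 4, 10, 7]

Message polynomial: m(x) = 1 + 7·x (mod 11).
For each evaluation point α_i, compute m(α_i) mod 11:
  α_1 = 3: Horner steps 7 → 0, so m(3) = 0.
  α_2 = 2: Horner steps 7 → 4, so m(2) = 4.
  α_3 = 6: Horner steps 7 → 10, so m(6) = 10.
  α_4 = 4: Horner steps 7 → 7, so m(4) = 7.
Codeword c = [0, 4, 10, 7] ∈ F_11^4.


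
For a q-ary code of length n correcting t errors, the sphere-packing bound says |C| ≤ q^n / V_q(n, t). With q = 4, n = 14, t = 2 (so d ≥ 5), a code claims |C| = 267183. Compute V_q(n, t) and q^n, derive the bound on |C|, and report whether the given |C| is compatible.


V_q(n, t) = 862, q^n = 268435456, Hamming bound = 311410, |C| = 267183 ≤ bound (satisfied).

Step 1: Compute V_q(n, t) = Σ_{j=0}^2 C(n, j) (q−1)^j.
  j = 0: C(14,0)·(3)^0 = 1·1 = 1.
  j = 1: C(14,1)·(3)^1 = 14·3 = 42.
  j = 2: C(14,2)·(3)^2 = 91·9 = 819.
  V_q(n, t) = 1 + 42 + 819 = 862.
Step 2: q^n = 4^14 = 268435456.
Step 3: Hamming bound ⌊q^n / V_q(n,t)⌋ = ⌊268435456/862⌋ = 311410.
Step 4: Compare |C| = 267183 to 311410: satisfied.
The claimed |C| lies below the Hamming bound.


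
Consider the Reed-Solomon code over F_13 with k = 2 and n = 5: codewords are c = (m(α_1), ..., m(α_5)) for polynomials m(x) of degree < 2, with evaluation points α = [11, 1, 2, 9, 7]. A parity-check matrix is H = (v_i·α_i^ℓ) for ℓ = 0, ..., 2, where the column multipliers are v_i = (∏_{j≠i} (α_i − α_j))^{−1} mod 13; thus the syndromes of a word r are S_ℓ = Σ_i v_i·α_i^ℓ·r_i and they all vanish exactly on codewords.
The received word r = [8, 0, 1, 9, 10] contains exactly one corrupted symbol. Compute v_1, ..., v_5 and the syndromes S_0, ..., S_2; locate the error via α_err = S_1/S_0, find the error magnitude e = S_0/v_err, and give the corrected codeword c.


S = (6, 12, 11), error at position 3, error magnitude e = 8, c = [8, 0, 6, 9, 10].

Step 1: column multipliers v_i = (∏_{j≠i}(α_i − α_j))^{−1} mod 13.
  i = 1 (α = 11): (11−1)(11−2)(11−9)(11−7) = 10·9·2·4 = 720 ≡ 5, so v_1 = 5^{−1} = 8 (mod 13).
  i = 2 (α = 1): (1−11)(1−2)(1−9)(1−7) = (−10)·(−1)·(−8)·(−6) = 480 ≡ 12, so v_2 = 12^{−1} = 12 (mod 13).
  i = 3 (α = 2): (2−11)(2−1)(2−9)(2−7) = (−9)·1·(−7)·(−5) = −315 ≡ 10, so v_3 = 10^{−1} = 4 (mod 13).
  i = 4 (α = 9): (9−11)(9−1)(9−2)(9−7) = (−2)·8·7·2 = −224 ≡ 10, so v_4 = 10^{−1} = 4 (mod 13).
  i = 5 (α = 7): (7−11)(7−1)(7−2)(7−9) = (−4)·6·5·(−2) = 240 ≡ 6, so v_5 = 6^{−1} = 11 (mod 13).
  v = [8, 12, 4, 4, 11].
Step 2: syndromes of r = [8, 0, 1, 9, 10] (all sums mod 13).
  S_0 = Σ v_i r_i = 8·8 + 12·0 + 4·1 + 4·9 + 11·10 = 214 ≡ 6.
  S_1 = Σ v_i α_i r_i = 8·11·8 + 12·1·0 + 4·2·1 + 4·9·9 + 11·7·10 = 1806 ≡ 12.
  α_i^2 mod 13 = [4, 1, 4, 3, 10].
  S_2 = Σ v_i α_i^2 r_i = 8·4·8 + 12·1·0 + 4·4·1 + 4·3·9 + 11·10·10 = 1480 ≡ 11.
  S = (6, 12, 11) ≠ 0, so r is not a codeword (an error is present).
Step 3: locate the error. For a single error e at position i, S_ℓ = v_i·e·α_i^ℓ, so α_err = S_1/S_0.
  S_0^{−1} = 6^{−1} = 11 (mod 13), so α_err = 12·11 = 132 ≡ 2 = α_3. Error position i = 3.
  Consistency check: S_2/S_1 = 11·12 = 132 ≡ 2 = α_err ✓ (single-error assumption holds).
Step 4: error magnitude e = S_0/v_3 = S_0·∏_{j≠3}(α_3 − α_j) = 6·10 = 60 ≡ 8 (mod 13).
Step 5: correct position 3: c_3 = r_3 − e = 1 − 8 ≡ 6 (mod 13). Hence c = [8, 0, 6, 9, 10].
  Check: interpolating c through the α_i gives m(x) = 7 + 6·x (degree < 2) with m(α_i) = c_i for every i, so c is indeed a codeword.


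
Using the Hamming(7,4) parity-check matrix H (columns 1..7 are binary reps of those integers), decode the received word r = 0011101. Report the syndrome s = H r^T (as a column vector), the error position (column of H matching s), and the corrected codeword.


s = (1, 0, 1)^T, error position = 5, corrected codeword c = 0011001

Compute s = H r^T mod 2 one row at a time:
  s_1 = 1 + 1 + 0 + 1 = 3 ≡ 1 (mod 2).
  s_2 = 0 + 1 + 0 + 1 = 2 ≡ 0 (mod 2).
  s_3 = 0 + 1 + 1 + 1 = 3 ≡ 1 (mod 2).
s = (1, 0, 1)^T — this equals column 5 of H (binary 101), so error is at position 5.
Correct: flip bit 5 of r = 0011101 to get c = 0011001.


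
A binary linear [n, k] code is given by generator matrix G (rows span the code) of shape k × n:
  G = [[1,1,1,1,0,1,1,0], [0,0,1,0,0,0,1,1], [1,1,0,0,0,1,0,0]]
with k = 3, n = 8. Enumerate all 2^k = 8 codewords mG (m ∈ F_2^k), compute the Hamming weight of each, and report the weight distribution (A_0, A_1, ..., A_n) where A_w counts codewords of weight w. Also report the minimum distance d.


Weight distribution: A_0 = 1, A_2 = 1, A_3 = 3, A_5 = 1, A_6 = 2. Minimum distance d = 2.

Enumerate all 2^3 = 8 messages m ∈ F_2^3.
For each, compute codeword c = mG in F_2^8, then tally its weight.
  m = 000 → c = 00000000, weight = 0.
  m = 100 → c = 11110110, weight = 6.
  m = 010 → c = 00100011, weight = 3.
  m = 110 → c = 11010101, weight = 5.
  m = 001 → c = 11000100, weight = 3.
  m = 101 → c = 00110010, weight = 3.
  m = 011 → c = 11100111, weight = 6.
  m = 111 → c = 00010001, weight = 2.
Tally weights:
  weight 0: 1 codewords.
  weight 2: 1 codewords.
  weight 3: 3 codewords.
  weight 5: 1 codewords.
  weight 6: 2 codewords.
Minimum distance d = smallest w > 0 with A_w > 0 = 2.
Sanity: Σ A_w = 8 = 2^3 = 8 ✓.


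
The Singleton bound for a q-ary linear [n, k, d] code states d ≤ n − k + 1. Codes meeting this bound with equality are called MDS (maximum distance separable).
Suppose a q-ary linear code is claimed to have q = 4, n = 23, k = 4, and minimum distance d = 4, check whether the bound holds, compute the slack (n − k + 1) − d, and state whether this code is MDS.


Singleton RHS = n − k + 1 = 20, slack = 16, bound satisfied, not MDS.

Singleton bound: d ≤ n − k + 1.
Here n = 23, k = 4, so n − k + 1 = 20.
Given d = 4, check d ≤ 20: YES.
Slack = (n − k + 1) − d = 16.
The code is NOT MDS (slack = 16 > 0).
Description: the claimed parameters are [23, 4, 4]_4; such a code would be non-MDS.


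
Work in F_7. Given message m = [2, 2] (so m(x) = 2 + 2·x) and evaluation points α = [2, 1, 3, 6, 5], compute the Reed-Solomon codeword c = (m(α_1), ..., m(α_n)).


c = [6, 4, 1, 0, 5]

Message polynomial: m(x) = 2 + 2·x (mod 7).
For each evaluation point α_i, compute m(α_i) mod 7:
  α_1 = 2: Horner steps 2 → 6, so m(2) = 6.
  α_2 = 1: Horner steps 2 → 4, so m(1) = 4.
  α_3 = 3: Horner steps 2 → 1, so m(3) = 1.
  α_4 = 6: Horner steps 2 → 0, so m(6) = 0.
  α_5 = 5: Horner steps 2 → 5, so m(5) = 5.
Codeword c = [6, 4, 1, 0, 5] ∈ F_7^5.


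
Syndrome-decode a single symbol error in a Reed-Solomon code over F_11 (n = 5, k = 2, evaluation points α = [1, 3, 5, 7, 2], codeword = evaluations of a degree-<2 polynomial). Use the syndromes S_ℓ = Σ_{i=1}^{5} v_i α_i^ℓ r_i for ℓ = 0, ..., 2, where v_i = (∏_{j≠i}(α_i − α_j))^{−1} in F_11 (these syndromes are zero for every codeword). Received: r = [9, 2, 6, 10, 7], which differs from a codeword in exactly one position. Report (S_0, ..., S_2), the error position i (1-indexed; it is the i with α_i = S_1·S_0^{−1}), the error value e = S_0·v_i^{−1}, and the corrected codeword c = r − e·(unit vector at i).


S = (1, 2, 4), error at position 5, error magnitude e = 7, c = [9, 2, 6, 10, 0].

Step 1: column multipliers v_i = (∏_{j≠i}(α_i − α_j))^{−1} mod 11.
  i = 1 (α = 1): (1−3)(1−5)(1−7)(1−2) = (−2)·(−4)·(−6)·(−1) = 48 ≡ 4, so v_1 = 4^{−1} = 3 (mod 11).
  i = 2 (α = 3): (3−1)(3−5)(3−7)(3−2) = 2·(−2)·(−4)·1 = 16 ≡ 5, so v_2 = 5^{−1} = 9 (mod 11).
  i = 3 (α = 5): (5−1)(5−3)(5−7)(5−2) = 4·2·(−2)·3 = −48 ≡ 7, so v_3 = 7^{−1} = 8 (mod 11).
  i = 4 (α = 7): (7−1)(7−3)(7−5)(7−2) = 6·4·2·5 = 240 ≡ 9, so v_4 = 9^{−1} = 5 (mod 11).
  i = 5 (α = 2): (2−1)(2−3)(2−5)(2−7) = 1·(−1)·(−3)·(−5) = −15 ≡ 7, so v_5 = 7^{−1} = 8 (mod 11).
  v = [3, 9, 8, 5, 8].
Step 2: syndromes of r = [9, 2, 6, 10, 7] (all sums mod 11).
  S_0 = Σ v_i r_i = 3·9 + 9·2 + 8·6 + 5·10 + 8·7 = 199 ≡ 1.
  S_1 = Σ v_i α_i r_i = 3·1·9 + 9·3·2 + 8·5·6 + 5·7·10 + 8·2·7 = 783 ≡ 2.
  α_i^2 mod 11 = [1, 9, 3, 5, 4].
  S_2 = Σ v_i α_i^2 r_i = 3·1·9 + 9·9·2 + 8·3·6 + 5·5·10 + 8·4·7 = 807 ≡ 4.
  S = (1, 2, 4) ≠ 0, so r is not a codeword (an error is present).
Step 3: locate the error. For a single error e at position i, S_ℓ = v_i·e·α_i^ℓ, so α_err = S_1/S_0.
  S_0^{−1} = 1^{−1} = 1 (mod 11), so α_err = 2·1 = 2 ≡ 2 = α_5. Error position i = 5.
  Consistency check: S_2/S_1 = 4·6 = 24 ≡ 2 = α_err ✓ (single-error assumption holds).
Step 4: error magnitude e = S_0/v_5 = S_0·∏_{j≠5}(α_5 − α_j) = 1·7 = 7 ≡ 7 (mod 11).
Step 5: correct position 5: c_5 = r_5 − e = 7 − 7 ≡ 0 (mod 11). Hence c = [9, 2, 6, 10, 0].
  Check: interpolating c through the α_i gives m(x) = 7 + 2·x (degree < 2) with m(α_i) = c_i for every i, so c is indeed a codeword.


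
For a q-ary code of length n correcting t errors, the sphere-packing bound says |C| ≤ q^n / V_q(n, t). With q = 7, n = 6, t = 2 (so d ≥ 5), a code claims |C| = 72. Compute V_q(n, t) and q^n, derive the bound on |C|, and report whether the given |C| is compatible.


V_q(n, t) = 577, q^n = 117649, Hamming bound = 203, |C| = 72 ≤ bound (satisfied).

Step 1: Compute V_q(n, t) = Σ_{j=0}^2 C(n, j) (q−1)^j.
  j = 0: C(6,0)·(6)^0 = 1·1 = 1.
  j = 1: C(6,1)·(6)^1 = 6·6 = 36.
  j = 2: C(6,2)·(6)^2 = 15·36 = 540.
  V_q(n, t) = 1 + 36 + 540 = 577.
Step 2: q^n = 7^6 = 117649.
Step 3: Hamming bound ⌊q^n / V_q(n,t)⌋ = ⌊117649/577⌋ = 203.
Step 4: Compare |C| = 72 to 203: satisfied.
The claimed |C| lies below the Hamming bound.


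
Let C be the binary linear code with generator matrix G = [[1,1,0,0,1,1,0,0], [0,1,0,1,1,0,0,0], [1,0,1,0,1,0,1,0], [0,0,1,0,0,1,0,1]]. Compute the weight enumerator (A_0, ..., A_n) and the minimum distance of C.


Weight distribution: A_0 = 1, A_3 = 4, A_4 = 5, A_5 = 4, A_6 = 2. Minimum distance d = 3.

Enumerate all 2^4 = 16 messages m ∈ F_2^4.
For each, compute codeword c = mG in F_2^8, then tally its weight.
  m = 0000 → c = 00000000, weight = 0.
  m = 1000 → c = 11001100, weight = 4.
  m = 0100 → c = 01011000, weight = 3.
  m = 1100 → c = 10010100, weight = 3.
  m = 0010 → c = 10101010, weight = 4.
  m = 1010 → c = 01100110, weight = 4.
  m = 0110 → c = 11110010, weight = 5.
  m = 1110 → c = 00111110, weight = 5.
  m = 0001 → c = 00100101, weight = 3.
  m = 1001 → c = 11101001, weight = 5.
  m = 0101 → c = 01111101, weight = 6.
  m = 1101 → c = 10110001, weight = 4.
  m = 0011 → c = 10001111, weight = 5.
  m = 1011 → c = 01000011, weight = 3.
  m = 0111 → c = 11010111, weight = 6.
  m = 1111 → c = 00011011, weight = 4.
Tally weights:
  weight 0: 1 codewords.
  weight 3: 4 codewords.
  weight 4: 5 codewords.
  weight 5: 4 codewords.
  weight 6: 2 codewords.
Minimum distance d = smallest w > 0 with A_w > 0 = 3.
Sanity: Σ A_w = 16 = 2^4 = 16 ✓.


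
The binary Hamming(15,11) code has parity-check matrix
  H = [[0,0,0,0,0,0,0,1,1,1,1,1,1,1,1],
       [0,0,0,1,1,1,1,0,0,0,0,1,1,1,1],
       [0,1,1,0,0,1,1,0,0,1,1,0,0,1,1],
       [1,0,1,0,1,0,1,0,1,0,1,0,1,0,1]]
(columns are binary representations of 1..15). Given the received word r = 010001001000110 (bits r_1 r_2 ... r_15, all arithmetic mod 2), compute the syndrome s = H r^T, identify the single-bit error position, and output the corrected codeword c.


s = (1, 1, 1, 0)^T, error position = 14, corrected codeword c = 010001001000100

Compute s = H r^T mod 2 one row at a time:
  s_1 = 0 + 1 + 0 + 0 + 0 + 1 + 1 + 0 = 3 ≡ 1 (mod 2).
  s_2 = 0 + 0 + 1 + 0 + 0 + 1 + 1 + 0 = 3 ≡ 1 (mod 2).
  s_3 = 1 + 0 + 1 + 0 + 0 + 0 + 1 + 0 = 3 ≡ 1 (mod 2).
  s_4 = 0 + 0 + 0 + 0 + 1 + 0 + 1 + 0 = 2 ≡ 0 (mod 2).
s = (1, 1, 1, 0)^T — this equals column 14 of H (binary 1110), so error is at position 14.
Correct: flip bit 14 of r = 010001001000110 to get c = 010001001000100.


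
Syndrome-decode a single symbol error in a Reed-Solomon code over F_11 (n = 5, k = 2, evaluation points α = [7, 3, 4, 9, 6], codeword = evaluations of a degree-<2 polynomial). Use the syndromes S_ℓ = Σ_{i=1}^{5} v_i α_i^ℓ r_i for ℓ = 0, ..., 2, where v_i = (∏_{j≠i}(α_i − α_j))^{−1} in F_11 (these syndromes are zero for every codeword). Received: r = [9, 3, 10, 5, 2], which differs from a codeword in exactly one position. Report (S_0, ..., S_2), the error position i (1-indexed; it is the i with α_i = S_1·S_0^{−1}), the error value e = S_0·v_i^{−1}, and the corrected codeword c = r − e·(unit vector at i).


S = (1, 9, 4), error at position 4, error magnitude e = 4, c = [9, 3, 10, 1, 2].

Step 1: column multipliers v_i = (∏_{j≠i}(α_i − α_j))^{−1} mod 11.
  i = 1 (α = 7): (7−3)(7−4)(7−9)(7−6) = 4·3·(−2)·1 = −24 ≡ 9, so v_1 = 9^{−1} = 5 (mod 11).
  i = 2 (α = 3): (3−7)(3−4)(3−9)(3−6) = (−4)·(−1)·(−6)·(−3) = 72 ≡ 6, so v_2 = 6^{−1} = 2 (mod 11).
  i = 3 (α = 4): (4−7)(4−3)(4−9)(4−6) = (−3)·1·(−5)·(−2) = −30 ≡ 3, so v_3 = 3^{−1} = 4 (mod 11).
  i = 4 (α = 9): (9−7)(9−3)(9−4)(9−6) = 2·6·5·3 = 180 ≡ 4, so v_4 = 4^{−1} = 3 (mod 11).
  i = 5 (α = 6): (6−7)(6−3)(6−4)(6−9) = (−1)·3·2·(−3) = 18 ≡ 7, so v_5 = 7^{−1} = 8 (mod 11).
  v = [5, 2, 4, 3, 8].
Step 2: syndromes of r = [9, 3, 10, 5, 2] (all sums mod 11).
  S_0 = Σ v_i r_i = 5·9 + 2·3 + 4·10 + 3·5 + 8·2 = 122 ≡ 1.
  S_1 = Σ v_i α_i r_i = 5·7·9 + 2·3·3 + 4·4·10 + 3·9·5 + 8·6·2 = 724 ≡ 9.
  α_i^2 mod 11 = [5, 9, 5, 4, 3].
  S_2 = Σ v_i α_i^2 r_i = 5·5·9 + 2·9·3 + 4·5·10 + 3·4·5 + 8·3·2 = 587 ≡ 4.
  S = (1, 9, 4) ≠ 0, so r is not a codeword (an error is present).
Step 3: locate the error. For a single error e at position i, S_ℓ = v_i·e·α_i^ℓ, so α_err = S_1/S_0.
  S_0^{−1} = 1^{−1} = 1 (mod 11), so α_err = 9·1 = 9 ≡ 9 = α_4. Error position i = 4.
  Consistency check: S_2/S_1 = 4·5 = 20 ≡ 9 = α_err ✓ (single-error assumption holds).
Step 4: error magnitude e = S_0/v_4 = S_0·∏_{j≠4}(α_4 − α_j) = 1·4 = 4 ≡ 4 (mod 11).
Step 5: correct position 4: c_4 = r_4 − e = 5 − 4 ≡ 1 (mod 11). Hence c = [9, 3, 10, 1, 2].
  Check: interpolating c through the α_i gives m(x) = 4 + 7·x (degree < 2) with m(α_i) = c_i for every i, so c is indeed a codeword.


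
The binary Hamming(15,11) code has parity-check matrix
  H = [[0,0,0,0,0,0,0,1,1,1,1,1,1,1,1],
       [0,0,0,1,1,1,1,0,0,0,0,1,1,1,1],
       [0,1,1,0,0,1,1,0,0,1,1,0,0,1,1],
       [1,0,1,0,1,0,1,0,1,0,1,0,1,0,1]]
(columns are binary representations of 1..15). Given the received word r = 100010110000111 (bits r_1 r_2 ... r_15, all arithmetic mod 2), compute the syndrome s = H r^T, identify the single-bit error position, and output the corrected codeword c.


s = (0, 1, 1, 1)^T, error position = 7, corrected codeword c = 100010010000111

Compute s = H r^T mod 2 one row at a time:
  s_1 = 1 + 0 + 0 + 0 + 0 + 1 + 1 + 1 = 4 ≡ 0 (mod 2).
  s_2 = 0 + 1 + 0 + 1 + 0 + 1 + 1 + 1 = 5 ≡ 1 (mod 2).
  s_3 = 0 + 0 + 0 + 1 + 0 + 0 + 1 + 1 = 3 ≡ 1 (mod 2).
  s_4 = 1 + 0 + 1 + 1 + 0 + 0 + 1 + 1 = 5 ≡ 1 (mod 2).
s = (0, 1, 1, 1)^T — this equals column 7 of H (binary 0111), so error is at position 7.
Correct: flip bit 7 of r = 100010110000111 to get c = 100010010000111.


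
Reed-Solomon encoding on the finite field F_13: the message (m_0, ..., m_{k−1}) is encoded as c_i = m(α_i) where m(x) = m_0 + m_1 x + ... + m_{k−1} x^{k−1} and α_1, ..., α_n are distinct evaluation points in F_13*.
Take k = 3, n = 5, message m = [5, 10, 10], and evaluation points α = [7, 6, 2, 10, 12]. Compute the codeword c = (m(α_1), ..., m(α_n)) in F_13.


c = [6, 9, 0, 0, 5]

Message polynomial: m(x) = 5 + 10·x + 10·x^2 (mod 13).
For each evaluation point α_i, compute m(α_i) mod 13:
  α_1 = 7: Horner steps 10 → 2 → 6, so m(7) = 6.
  α_2 = 6: Horner steps 10 → 5 → 9, so m(6) = 9.
  α_3 = 2: Horner steps 10 → 4 → 0, so m(2) = 0.
  α_4 = 10: Horner steps 10 → 6 → 0, so m(10) = 0.
  α_5 = 12: Horner steps 10 → 0 → 5, so m(12) = 5.
Codeword c = [6, 9, 0, 0, 5] ∈ F_13^5.


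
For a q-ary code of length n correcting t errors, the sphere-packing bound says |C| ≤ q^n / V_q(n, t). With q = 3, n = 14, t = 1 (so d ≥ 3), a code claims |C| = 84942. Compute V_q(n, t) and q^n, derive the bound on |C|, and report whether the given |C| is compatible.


V_q(n, t) = 29, q^n = 4782969, Hamming bound = 164929, |C| = 84942 ≤ bound (satisfied).

Step 1: Compute V_q(n, t) = Σ_{j=0}^1 C(n, j) (q−1)^j.
  j = 0: C(14,0)·(2)^0 = 1·1 = 1.
  j = 1: C(14,1)·(2)^1 = 14·2 = 28.
  V_q(n, t) = 1 + 28 = 29.
Step 2: q^n = 3^14 = 4782969.
Step 3: Hamming bound ⌊q^n / V_q(n,t)⌋ = ⌊4782969/29⌋ = 164929.
Step 4: Compare |C| = 84942 to 164929: satisfied.
The claimed |C| lies below the Hamming bound.


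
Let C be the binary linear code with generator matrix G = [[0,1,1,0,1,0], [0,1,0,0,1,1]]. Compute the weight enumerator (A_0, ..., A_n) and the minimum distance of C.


Weight distribution: A_0 = 1, A_2 = 1, A_3 = 2. Minimum distance d = 2.

Enumerate all 2^2 = 4 messages m ∈ F_2^2.
For each, compute codeword c = mG in F_2^6, then tally its weight.
  m = 00 → c = 000000, weight = 0.
  m = 10 → c = 011010, weight = 3.
  m = 01 → c = 010011, weight = 3.
  m = 11 → c = 001001, weight = 2.
Tally weights:
  weight 0: 1 codewords.
  weight 2: 1 codewords.
  weight 3: 2 codewords.
Minimum distance d = smallest w > 0 with A_w > 0 = 2.
Sanity: Σ A_w = 4 = 2^2 = 4 ✓.


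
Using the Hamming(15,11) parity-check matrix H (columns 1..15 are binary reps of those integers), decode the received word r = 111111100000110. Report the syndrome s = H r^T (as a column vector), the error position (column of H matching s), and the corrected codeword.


s = (0, 0, 1, 1)^T, error position = 3, corrected codeword c = 110111100000110

Compute s = H r^T mod 2 one row at a time:
  s_1 = 0 + 0 + 0 + 0 + 0 + 1 + 1 + 0 = 2 ≡ 0 (mod 2).
  s_2 = 1 + 1 + 1 + 1 + 0 + 1 + 1 + 0 = 6 ≡ 0 (mod 2).
  s_3 = 1 + 1 + 1 + 1 + 0 + 0 + 1 + 0 = 5 ≡ 1 (mod 2).
  s_4 = 1 + 1 + 1 + 1 + 0 + 0 + 1 + 0 = 5 ≡ 1 (mod 2).
s = (0, 0, 1, 1)^T — this equals column 3 of H (binary 0011), so error is at position 3.
Correct: flip bit 3 of r = 111111100000110 to get c = 110111100000110.


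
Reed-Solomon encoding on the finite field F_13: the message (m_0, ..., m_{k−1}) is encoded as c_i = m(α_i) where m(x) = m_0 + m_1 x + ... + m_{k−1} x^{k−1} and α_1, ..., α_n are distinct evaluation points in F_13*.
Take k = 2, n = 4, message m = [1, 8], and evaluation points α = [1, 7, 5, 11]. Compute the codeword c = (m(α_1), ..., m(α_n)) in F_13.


c = [9, 5, 2, 11]

Message polynomial: m(x) = 1 + 8·x (mod 13).
For each evaluation point α_i, compute m(α_i) mod 13:
  α_1 = 1: Horner steps 8 → 9, so m(1) = 9.
  α_2 = 7: Horner steps 8 → 5, so m(7) = 5.
  α_3 = 5: Horner steps 8 → 2, so m(5) = 2.
  α_4 = 11: Horner steps 8 → 11, so m(11) = 11.
Codeword c = [9, 5, 2, 11] ∈ F_13^4.


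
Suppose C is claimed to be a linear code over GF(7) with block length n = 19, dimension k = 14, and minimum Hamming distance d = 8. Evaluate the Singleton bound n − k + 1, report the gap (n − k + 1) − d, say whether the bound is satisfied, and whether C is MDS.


Singleton RHS = n − k + 1 = 6, slack = -2, bound violated (no such code; not MDS).

Singleton bound: d ≤ n − k + 1.
Here n = 19, k = 14, so n − k + 1 = 6.
Given d = 8, check d ≤ 6: NO.
Slack = (n − k + 1) − d = -2.
The slack is negative: d = 8 exceeds n − k + 1 = 6 by 2, so the Singleton bound is violated and no linear [19, 14, 8]_7 code can exist. In particular it is not MDS (MDS requires d = n − k + 1 exactly).
Description: the claimed parameters are [19, 14, 8]_7; such a code would be impossible (violates the Singleton bound).


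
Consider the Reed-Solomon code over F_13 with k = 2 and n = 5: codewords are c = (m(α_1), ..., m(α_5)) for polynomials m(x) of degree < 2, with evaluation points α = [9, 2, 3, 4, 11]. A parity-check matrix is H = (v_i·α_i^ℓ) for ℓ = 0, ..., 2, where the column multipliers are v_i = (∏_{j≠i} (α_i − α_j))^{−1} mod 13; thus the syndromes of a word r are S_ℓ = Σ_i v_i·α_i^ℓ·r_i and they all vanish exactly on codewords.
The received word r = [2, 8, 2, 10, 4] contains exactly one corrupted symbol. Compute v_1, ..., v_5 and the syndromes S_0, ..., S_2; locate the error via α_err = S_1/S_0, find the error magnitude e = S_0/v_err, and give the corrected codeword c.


S = (8, 11, 7), error at position 3, error magnitude e = 6, c = [2, 8, 9, 10, 4].

Step 1: column multipliers v_i = (∏_{j≠i}(α_i − α_j))^{−1} mod 13.
  i = 1 (α = 9): (9−2)(9−3)(9−4)(9−11) = 7·6·5·(−2) = −420 ≡ 9, so v_1 = 9^{−1} = 3 (mod 13).
  i = 2 (α = 2): (2−9)(2−3)(2−4)(2−11) = (−7)·(−1)·(−2)·(−9) = 126 ≡ 9, so v_2 = 9^{−1} = 3 (mod 13).
  i = 3 (α = 3): (3−9)(3−2)(3−4)(3−11) = (−6)·1·(−1)·(−8) = −48 ≡ 4, so v_3 = 4^{−1} = 10 (mod 13).
  i = 4 (α = 4): (4−9)(4−2)(4−3)(4−11) = (−5)·2·1·(−7) = 70 ≡ 5, so v_4 = 5^{−1} = 8 (mod 13).
  i = 5 (α = 11): (11−9)(11−2)(11−3)(11−4) = 2·9·8·7 = 1008 ≡ 7, so v_5 = 7^{−1} = 2 (mod 13).
  v = [3, 3, 10, 8, 2].
Step 2: syndromes of r = [2, 8, 2, 10, 4] (all sums mod 13).
  S_0 = Σ v_i r_i = 3·2 + 3·8 + 10·2 + 8·10 + 2·4 = 138 ≡ 8.
  S_1 = Σ v_i α_i r_i = 3·9·2 + 3·2·8 + 10·3·2 + 8·4·10 + 2·11·4 = 570 ≡ 11.
  α_i^2 mod 13 = [3, 4, 9, 3, 4].
  S_2 = Σ v_i α_i^2 r_i = 3·3·2 + 3·4·8 + 10·9·2 + 8·3·10 + 2·4·4 = 566 ≡ 7.
  S = (8, 11, 7) ≠ 0, so r is not a codeword (an error is present).
Step 3: locate the error. For a single error e at position i, S_ℓ = v_i·e·α_i^ℓ, so α_err = S_1/S_0.
  S_0^{−1} = 8^{−1} = 5 (mod 13), so α_err = 11·5 = 55 ≡ 3 = α_3. Error position i = 3.
  Consistency check: S_2/S_1 = 7·6 = 42 ≡ 3 = α_err ✓ (single-error assumption holds).
Step 4: error magnitude e = S_0/v_3 = S_0·∏_{j≠3}(α_3 − α_j) = 8·4 = 32 ≡ 6 (mod 13).
Step 5: correct position 3: c_3 = r_3 − e = 2 − 6 ≡ 9 (mod 13). Hence c = [2, 8, 9, 10, 4].
  Check: interpolating c through the α_i gives m(x) = 6 + 1·x (degree < 2) with m(α_i) = c_i for every i, so c is indeed a codeword.


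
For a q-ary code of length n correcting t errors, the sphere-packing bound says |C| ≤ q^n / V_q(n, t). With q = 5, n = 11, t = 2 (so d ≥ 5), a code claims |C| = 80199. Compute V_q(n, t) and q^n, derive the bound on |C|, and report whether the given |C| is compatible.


V_q(n, t) = 925, q^n = 48828125, Hamming bound = 52787, |C| = 80199 > bound (violated).

Step 1: Compute V_q(n, t) = Σ_{j=0}^2 C(n, j) (q−1)^j.
  j = 0: C(11,0)·(4)^0 = 1·1 = 1.
  j = 1: C(11,1)·(4)^1 = 11·4 = 44.
  j = 2: C(11,2)·(4)^2 = 55·16 = 880.
  V_q(n, t) = 1 + 44 + 880 = 925.
Step 2: q^n = 5^11 = 48828125.
Step 3: Hamming bound ⌊q^n / V_q(n,t)⌋ = ⌊48828125/925⌋ = 52787.
Step 4: Compare |C| = 80199 to 52787: violated.
The claimed |C| lies above the Hamming bound, so no 5-ary code of length 11 with d ≥ 5 can have 80199 codewords.


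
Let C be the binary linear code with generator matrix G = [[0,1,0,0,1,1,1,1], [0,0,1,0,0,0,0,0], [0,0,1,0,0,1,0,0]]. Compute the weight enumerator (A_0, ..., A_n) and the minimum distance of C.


Weight distribution: A_0 = 1, A_1 = 2, A_2 = 1, A_4 = 1, A_5 = 2, A_6 = 1. Minimum distance d = 1.

Enumerate all 2^3 = 8 messages m ∈ F_2^3.
For each, compute codeword c = mG in F_2^8, then tally its weight.
  m = 000 → c = 00000000, weight = 0.
  m = 100 → c = 01001111, weight = 5.
  m = 010 → c = 00100000, weight = 1.
  m = 110 → c = 01101111, weight = 6.
  m = 001 → c = 00100100, weight = 2.
  m = 101 → c = 01101011, weight = 5.
  m = 011 → c = 00000100, weight = 1.
  m = 111 → c = 01001011, weight = 4.
Tally weights:
  weight 0: 1 codewords.
  weight 1: 2 codewords.
  weight 2: 1 codewords.
  weight 4: 1 codewords.
  weight 5: 2 codewords.
  weight 6: 1 codewords.
Minimum distance d = smallest w > 0 with A_w > 0 = 1.
Sanity: Σ A_w = 8 = 2^3 = 8 ✓.


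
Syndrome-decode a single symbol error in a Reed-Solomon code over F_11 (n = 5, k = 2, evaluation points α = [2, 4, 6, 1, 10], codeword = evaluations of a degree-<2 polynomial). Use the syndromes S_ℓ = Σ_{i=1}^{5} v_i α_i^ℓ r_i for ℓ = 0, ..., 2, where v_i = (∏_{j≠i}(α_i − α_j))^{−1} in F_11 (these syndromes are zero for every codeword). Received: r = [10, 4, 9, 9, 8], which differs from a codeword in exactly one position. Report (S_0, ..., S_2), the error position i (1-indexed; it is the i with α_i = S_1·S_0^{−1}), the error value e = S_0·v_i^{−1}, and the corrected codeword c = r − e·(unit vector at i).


S = (6, 6, 6), error at position 4, error magnitude e = 7, c = [10, 4, 9, 2, 8].

Step 1: column multipliers v_i = (∏_{j≠i}(α_i − α_j))^{−1} mod 11.
  i = 1 (α = 2): (2−4)(2−6)(2−1)(2−10) = (−2)·(−4)·1·(−8) = −64 ≡ 2, so v_1 = 2^{−1} = 6 (mod 11).
  i = 2 (α = 4): (4−2)(4−6)(4−1)(4−10) = 2·(−2)·3·(−6) = 72 ≡ 6, so v_2 = 6^{−1} = 2 (mod 11).
  i = 3 (α = 6): (6−2)(6−4)(6−1)(6−10) = 4·2·5·(−4) = −160 ≡ 5, so v_3 = 5^{−1} = 9 (mod 11).
  i = 4 (α = 1): (1−2)(1−4)(1−6)(1−10) = (−1)·(−3)·(−5)·(−9) = 135 ≡ 3, so v_4 = 3^{−1} = 4 (mod 11).
  i = 5 (α = 10): (10−2)(10−4)(10−6)(10−1) = 8·6·4·9 = 1728 ≡ 1, so v_5 = 1^{−1} = 1 (mod 11).
  v = [6, 2, 9, 4, 1].
Step 2: syndromes of r = [10, 4, 9, 9, 8] (all sums mod 11).
  S_0 = Σ v_i r_i = 6·10 + 2·4 + 9·9 + 4·9 + 1·8 = 193 ≡ 6.
  S_1 = Σ v_i α_i r_i = 6·2·10 + 2·4·4 + 9·6·9 + 4·1·9 + 1·10·8 = 754 ≡ 6.
  α_i^2 mod 11 = [4, 5, 3, 1, 1].
  S_2 = Σ v_i α_i^2 r_i = 6·4·10 + 2·5·4 + 9·3·9 + 4·1·9 + 1·1·8 = 567 ≡ 6.
  S = (6, 6, 6) ≠ 0, so r is not a codeword (an error is present).
Step 3: locate the error. For a single error e at position i, S_ℓ = v_i·e·α_i^ℓ, so α_err = S_1/S_0.
  S_0^{−1} = 6^{−1} = 2 (mod 11), so α_err = 6·2 = 12 ≡ 1 = α_4. Error position i = 4.
  Consistency check: S_2/S_1 = 6·2 = 12 ≡ 1 = α_err ✓ (single-error assumption holds).
Step 4: error magnitude e = S_0/v_4 = S_0·∏_{j≠4}(α_4 − α_j) = 6·3 = 18 ≡ 7 (mod 11).
Step 5: correct position 4: c_4 = r_4 − e = 9 − 7 ≡ 2 (mod 11). Hence c = [10, 4, 9, 2, 8].
  Check: interpolating c through the α_i gives m(x) = 5 + 8·x (degree < 2) with m(α_i) = c_i for every i, so c is indeed a codeword.


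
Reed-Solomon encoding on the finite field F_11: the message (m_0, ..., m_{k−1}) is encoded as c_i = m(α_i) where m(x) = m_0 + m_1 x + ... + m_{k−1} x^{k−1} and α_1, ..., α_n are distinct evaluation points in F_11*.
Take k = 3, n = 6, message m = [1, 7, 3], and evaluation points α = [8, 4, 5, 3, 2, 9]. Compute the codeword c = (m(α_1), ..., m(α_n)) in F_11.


c = [7, 0, 1, 5, 5, 10]

Message polynomial: m(x) = 1 + 7·x + 3·x^2 (mod 11).
For each evaluation point α_i, compute m(α_i) mod 11:
  α_1 = 8: Horner steps 3 → 9 → 7, so m(8) = 7.
  α_2 = 4: Horner steps 3 → 8 → 0, so m(4) = 0.
  α_3 = 5: Horner steps 3 → 0 → 1, so m(5) = 1.
  α_4 = 3: Horner steps 3 → 5 → 5, so m(3) = 5.
  α_5 = 2: Horner steps 3 → 2 → 5, so m(2) = 5.
  α_6 = 9: Horner steps 3 → 1 → 10, so m(9) = 10.
Codeword c = [7, 0, 1, 5, 5, 10] ∈ F_11^6.


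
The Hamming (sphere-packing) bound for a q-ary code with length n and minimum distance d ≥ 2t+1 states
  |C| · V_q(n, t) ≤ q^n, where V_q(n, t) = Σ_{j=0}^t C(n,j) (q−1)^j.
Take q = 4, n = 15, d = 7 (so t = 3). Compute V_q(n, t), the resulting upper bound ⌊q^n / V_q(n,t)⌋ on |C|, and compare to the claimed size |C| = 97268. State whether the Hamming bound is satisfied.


V_q(n, t) = 13276, q^n = 1073741824, Hamming bound = 80878, |C| = 97268 > bound (violated).

Step 1: Compute V_q(n, t) = Σ_{j=0}^3 C(n, j) (q−1)^j.
  j = 0: C(15,0)·(3)^0 = 1·1 = 1.
  j = 1: C(15,1)·(3)^1 = 15·3 = 45.
  j = 2: C(15,2)·(3)^2 = 105·9 = 945.
  j = 3: C(15,3)·(3)^3 = 455·27 = 12285.
  V_q(n, t) = 1 + 45 + 945 + 12285 = 13276.
Step 2: q^n = 4^15 = 1073741824.
Step 3: Hamming bound ⌊q^n / V_q(n,t)⌋ = ⌊1073741824/13276⌋ = 80878.
Step 4: Compare |C| = 97268 to 80878: violated.
The claimed |C| lies above the Hamming bound, so no 4-ary code of length 15 with d ≥ 7 can have 97268 codewords.


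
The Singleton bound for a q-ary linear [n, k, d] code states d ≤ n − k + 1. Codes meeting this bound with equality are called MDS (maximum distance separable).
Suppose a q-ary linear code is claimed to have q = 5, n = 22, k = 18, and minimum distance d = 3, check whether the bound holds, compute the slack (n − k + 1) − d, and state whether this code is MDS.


Singleton RHS = n − k + 1 = 5, slack = 2, bound satisfied, not MDS.

Singleton bound: d ≤ n − k + 1.
Here n = 22, k = 18, so n − k + 1 = 5.
Given d = 3, check d ≤ 5: YES.
Slack = (n − k + 1) − d = 2.
The code is NOT MDS (slack = 2 > 0).
Description: the claimed parameters are [22, 18, 3]_5; such a code would be non-MDS.


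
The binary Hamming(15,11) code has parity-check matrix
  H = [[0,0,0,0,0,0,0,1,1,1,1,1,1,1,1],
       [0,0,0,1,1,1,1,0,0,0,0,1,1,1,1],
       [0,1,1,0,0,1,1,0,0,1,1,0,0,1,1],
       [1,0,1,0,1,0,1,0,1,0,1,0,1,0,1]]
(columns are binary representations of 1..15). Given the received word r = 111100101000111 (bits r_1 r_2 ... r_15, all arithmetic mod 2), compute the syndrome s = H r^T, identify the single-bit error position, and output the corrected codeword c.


s = (0, 1, 1, 0)^T, error position = 6, corrected codeword c = 111101101000111

Compute s = H r^T mod 2 one row at a time:
  s_1 = 0 + 1 + 0 + 0 + 0 + 1 + 1 + 1 = 4 ≡ 0 (mod 2).
  s_2 = 1 + 0 + 0 + 1 + 0 + 1 + 1 + 1 = 5 ≡ 1 (mod 2).
  s_3 = 1 + 1 + 0 + 1 + 0 + 0 + 1 + 1 = 5 ≡ 1 (mod 2).
  s_4 = 1 + 1 + 0 + 1 + 1 + 0 + 1 + 1 = 6 ≡ 0 (mod 2).
s = (0, 1, 1, 0)^T — this equals column 6 of H (binary 0110), so error is at position 6.
Correct: flip bit 6 of r = 111100101000111 to get c = 111101101000111.


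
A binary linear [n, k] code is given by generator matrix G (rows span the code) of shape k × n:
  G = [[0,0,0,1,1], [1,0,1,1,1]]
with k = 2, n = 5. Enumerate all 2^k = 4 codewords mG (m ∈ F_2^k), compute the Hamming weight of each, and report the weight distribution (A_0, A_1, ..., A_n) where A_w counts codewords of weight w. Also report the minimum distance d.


Weight distribution: A_0 = 1, A_2 = 2, A_4 = 1. Minimum distance d = 2.

Enumerate all 2^2 = 4 messages m ∈ F_2^2.
For each, compute codeword c = mG in F_2^5, then tally its weight.
  m = 00 → c = 00000, weight = 0.
  m = 10 → c = 00011, weight = 2.
  m = 01 → c = 10111, weight = 4.
  m = 11 → c = 10100, weight = 2.
Tally weights:
  weight 0: 1 codewords.
  weight 2: 2 codewords.
  weight 4: 1 codewords.
Minimum distance d = smallest w > 0 with A_w > 0 = 2.
Sanity: Σ A_w = 4 = 2^2 = 4 ✓.


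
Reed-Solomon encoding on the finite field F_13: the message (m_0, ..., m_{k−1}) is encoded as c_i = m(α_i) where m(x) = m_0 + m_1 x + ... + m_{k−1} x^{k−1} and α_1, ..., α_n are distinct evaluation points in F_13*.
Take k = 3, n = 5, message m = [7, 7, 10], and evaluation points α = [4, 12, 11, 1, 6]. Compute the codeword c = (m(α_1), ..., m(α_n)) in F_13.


c = [0, 10, 7, 11, 6]

Message polynomial: m(x) = 7 + 7·x + 10·x^2 (mod 13).
For each evaluation point α_i, compute m(α_i) mod 13:
  α_1 = 4: Horner steps 10 → 8 → 0, so m(4) = 0.
  α_2 = 12: Horner steps 10 → 10 → 10, so m(12) = 10.
  α_3 = 11: Horner steps 10 → 0 → 7, so m(11) = 7.
  α_4 = 1: Horner steps 10 → 4 → 11, so m(1) = 11.
  α_5 = 6: Horner steps 10 → 2 → 6, so m(6) = 6.
Codeword c = [0, 10, 7, 11, 6] ∈ F_13^5.


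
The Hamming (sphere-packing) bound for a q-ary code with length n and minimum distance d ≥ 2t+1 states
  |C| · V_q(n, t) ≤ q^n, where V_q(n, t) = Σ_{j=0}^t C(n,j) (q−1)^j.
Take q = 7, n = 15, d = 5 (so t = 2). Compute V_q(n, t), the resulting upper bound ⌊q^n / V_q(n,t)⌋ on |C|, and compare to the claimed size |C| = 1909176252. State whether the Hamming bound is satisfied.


V_q(n, t) = 3871, q^n = 4747561509943, Hamming bound = 1226443169, |C| = 1909176252 > bound (violated).

Step 1: Compute V_q(n, t) = Σ_{j=0}^2 C(n, j) (q−1)^j.
  j = 0: C(15,0)·(6)^0 = 1·1 = 1.
  j = 1: C(15,1)·(6)^1 = 15·6 = 90.
  j = 2: C(15,2)·(6)^2 = 105·36 = 3780.
  V_q(n, t) = 1 + 90 + 3780 = 3871.
Step 2: q^n = 7^15 = 4747561509943.
Step 3: Hamming bound ⌊q^n / V_q(n,t)⌋ = ⌊4747561509943/3871⌋ = 1226443169.
Step 4: Compare |C| = 1909176252 to 1226443169: violated.
The claimed |C| lies above the Hamming bound, so no 7-ary code of length 15 with d ≥ 5 can have 1909176252 codewords.


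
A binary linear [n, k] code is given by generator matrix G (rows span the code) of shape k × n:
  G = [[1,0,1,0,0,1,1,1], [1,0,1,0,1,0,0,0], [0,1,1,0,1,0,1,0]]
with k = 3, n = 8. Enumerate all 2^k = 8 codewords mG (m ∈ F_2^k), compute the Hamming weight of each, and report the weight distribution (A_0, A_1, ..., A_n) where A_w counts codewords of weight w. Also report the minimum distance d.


Weight distribution: A_0 = 1, A_3 = 2, A_4 = 3, A_5 = 2. Minimum distance d = 3.

Enumerate all 2^3 = 8 messages m ∈ F_2^3.
For each, compute codeword c = mG in F_2^8, then tally its weight.
  m = 000 → c = 00000000, weight = 0.
  m = 100 → c = 10100111, weight = 5.
  m = 010 → c = 10101000, weight = 3.
  m = 110 → c = 00001111, weight = 4.
  m = 001 → c = 01101010, weight = 4.
  m = 101 → c = 11001101, weight = 5.
  m = 011 → c = 11000010, weight = 3.
  m = 111 → c = 01100101, weight = 4.
Tally weights:
  weight 0: 1 codewords.
  weight 3: 2 codewords.
  weight 4: 3 codewords.
  weight 5: 2 codewords.
Minimum distance d = smallest w > 0 with A_w > 0 = 3.
Sanity: Σ A_w = 8 = 2^3 = 8 ✓.


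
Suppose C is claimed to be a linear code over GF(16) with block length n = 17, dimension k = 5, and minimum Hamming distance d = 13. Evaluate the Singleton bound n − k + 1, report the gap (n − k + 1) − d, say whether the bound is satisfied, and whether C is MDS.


Singleton RHS = n − k + 1 = 13, slack = 0, bound satisfied, MDS.

Singleton bound: d ≤ n − k + 1.
Here n = 17, k = 5, so n − k + 1 = 13.
Given d = 13, check d ≤ 13: YES.
Slack = (n − k + 1) − d = 0.
The code is MDS (slack = 0).
Description: the claimed parameters are [17, 5, 13]_16; such a code would be MDS (meets Singleton bound).


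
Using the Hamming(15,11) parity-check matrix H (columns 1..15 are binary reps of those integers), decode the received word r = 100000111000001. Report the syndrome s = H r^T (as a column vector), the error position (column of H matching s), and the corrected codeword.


s = (1, 0, 0, 0)^T, error position = 8, corrected codeword c = 100000101000001

Compute s = H r^T mod 2 one row at a time:
  s_1 = 1 + 1 + 0 + 0 + 0 + 0 + 0 + 1 = 3 ≡ 1 (mod 2).
  s_2 = 0 + 0 + 0 + 1 + 0 + 0 + 0 + 1 = 2 ≡ 0 (mod 2).
  s_3 = 0 + 0 + 0 + 1 + 0 + 0 + 0 + 1 = 2 ≡ 0 (mod 2).
  s_4 = 1 + 0 + 0 + 1 + 1 + 0 + 0 + 1 = 4 ≡ 0 (mod 2).
s = (1, 0, 0, 0)^T — this equals column 8 of H (binary 1000), so error is at position 8.
Correct: flip bit 8 of r = 100000111000001 to get c = 100000101000001.


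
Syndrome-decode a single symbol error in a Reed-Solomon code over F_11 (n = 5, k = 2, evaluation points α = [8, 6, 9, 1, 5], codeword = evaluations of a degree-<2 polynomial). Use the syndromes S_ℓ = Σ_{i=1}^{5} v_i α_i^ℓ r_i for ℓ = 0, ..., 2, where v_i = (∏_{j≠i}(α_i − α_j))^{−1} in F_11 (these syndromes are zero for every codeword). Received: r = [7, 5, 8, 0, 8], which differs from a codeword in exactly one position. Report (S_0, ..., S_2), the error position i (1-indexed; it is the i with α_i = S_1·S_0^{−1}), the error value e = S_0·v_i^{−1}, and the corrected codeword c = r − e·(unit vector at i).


S = (10, 6, 8), error at position 5, error magnitude e = 4, c = [7, 5, 8, 0, 4].

Step 1: column multipliers v_i = (∏_{j≠i}(α_i − α_j))^{−1} mod 11.
  i = 1 (α = 8): (8−6)(8−9)(8−1)(8−5) = 2·(−1)·7·3 = −42 ≡ 2, so v_1 = 2^{−1} = 6 (mod 11).
  i = 2 (α = 6): (6−8)(6−9)(6−1)(6−5) = (−2)·(−3)·5·1 = 30 ≡ 8, so v_2 = 8^{−1} = 7 (mod 11).
  i = 3 (α = 9): (9−8)(9−6)(9−1)(9−5) = 1·3·8·4 = 96 ≡ 8, so v_3 = 8^{−1} = 7 (mod 11).
  i = 4 (α = 1): (1−8)(1−6)(1−9)(1−5) = (−7)·(−5)·(−8)·(−4) = 1120 ≡ 9, so v_4 = 9^{−1} = 5 (mod 11).
  i = 5 (α = 5): (5−8)(5−6)(5−9)(5−1) = (−3)·(−1)·(−4)·4 = −48 ≡ 7, so v_5 = 7^{−1} = 8 (mod 11).
  v = [6, 7, 7, 5, 8].
Step 2: syndromes of r = [7, 5, 8, 0, 8] (all sums mod 11).
  S_0 = Σ v_i r_i = 6·7 + 7·5 + 7·8 + 5·0 + 8·8 = 197 ≡ 10.
  S_1 = Σ v_i α_i r_i = 6·8·7 + 7·6·5 + 7·9·8 + 5·1·0 + 8·5·8 = 1370 ≡ 6.
  α_i^2 mod 11 = [9, 3, 4, 1, 3].
  S_2 = Σ v_i α_i^2 r_i = 6·9·7 + 7·3·5 + 7·4·8 + 5·1·0 + 8·3·8 = 899 ≡ 8.
  S = (10, 6, 8) ≠ 0, so r is not a codeword (an error is present).
Step 3: locate the error. For a single error e at position i, S_ℓ = v_i·e·α_i^ℓ, so α_err = S_1/S_0.
  S_0^{−1} = 10^{−1} = 10 (mod 11), so α_err = 6·10 = 60 ≡ 5 = α_5. Error position i = 5.
  Consistency check: S_2/S_1 = 8·2 = 16 ≡ 5 = α_err ✓ (single-error assumption holds).
Step 4: error magnitude e = S_0/v_5 = S_0·∏_{j≠5}(α_5 − α_j) = 10·7 = 70 ≡ 4 (mod 11).
Step 5: correct position 5: c_5 = r_5 − e = 8 − 4 ≡ 4 (mod 11). Hence c = [7, 5, 8, 0, 4].
  Check: interpolating c through the α_i gives m(x) = 10 + 1·x (degree < 2) with m(α_i) = c_i for every i, so c is indeed a codeword.


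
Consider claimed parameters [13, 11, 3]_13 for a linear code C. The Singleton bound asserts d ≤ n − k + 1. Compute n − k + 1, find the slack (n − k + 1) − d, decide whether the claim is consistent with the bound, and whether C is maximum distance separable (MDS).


Singleton RHS = n − k + 1 = 3, slack = 0, bound satisfied, MDS.

Singleton bound: d ≤ n − k + 1.
Here n = 13, k = 11, so n − k + 1 = 3.
Given d = 3, check d ≤ 3: YES.
Slack = (n − k + 1) − d = 0.
The code is MDS (slack = 0).
Description: the claimed parameters are [13, 11, 3]_13; such a code would be MDS (meets Singleton bound).


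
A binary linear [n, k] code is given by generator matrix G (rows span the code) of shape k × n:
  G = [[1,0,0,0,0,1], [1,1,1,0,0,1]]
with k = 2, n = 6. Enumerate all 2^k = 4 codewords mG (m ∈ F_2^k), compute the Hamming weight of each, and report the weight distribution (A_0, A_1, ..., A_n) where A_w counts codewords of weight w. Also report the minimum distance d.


Weight distribution: A_0 = 1, A_2 = 2, A_4 = 1. Minimum distance d = 2.

Enumerate all 2^2 = 4 messages m ∈ F_2^2.
For each, compute codeword c = mG in F_2^6, then tally its weight.
  m = 00 → c = 000000, weight = 0.
  m = 10 → c = 100001, weight = 2.
  m = 01 → c = 111001, weight = 4.
  m = 11 → c = 011000, weight = 2.
Tally weights:
  weight 0: 1 codewords.
  weight 2: 2 codewords.
  weight 4: 1 codewords.
Minimum distance d = smallest w > 0 with A_w > 0 = 2.
Sanity: Σ A_w = 4 = 2^2 = 4 ✓.
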